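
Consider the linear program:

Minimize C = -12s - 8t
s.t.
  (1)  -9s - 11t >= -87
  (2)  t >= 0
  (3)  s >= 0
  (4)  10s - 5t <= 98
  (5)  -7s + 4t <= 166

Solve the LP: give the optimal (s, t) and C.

Feasible corners and C = -12s - 8t:
  (29/3, 0) → C = -116
  (0, 87/11) → C = -696/11
  (0, 0) → C = 0

The optimum lies where -9s - 11t = -87 and t = 0.
Solving simultaneously gives s = 29/3, t = 0.

s = 29/3, t = 0, minimum C = -116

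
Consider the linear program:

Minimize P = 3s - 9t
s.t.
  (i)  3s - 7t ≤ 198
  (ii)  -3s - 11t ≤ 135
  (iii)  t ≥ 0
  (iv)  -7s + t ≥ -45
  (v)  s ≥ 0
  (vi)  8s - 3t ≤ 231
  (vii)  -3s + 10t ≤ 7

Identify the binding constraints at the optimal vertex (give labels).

(v) and (vii)

Vertices and P = 3s - 9t:
  (45/7, 0) → P = 135/7
  (0, 0) → P = 0
  (457/67, 184/67) → P = -285/67
  (0, 7/10) → P = -63/10

The minimum is at (0, 7/10). Substituting into each constraint, equality holds for (v) and (vii); the remaining constraints have slack.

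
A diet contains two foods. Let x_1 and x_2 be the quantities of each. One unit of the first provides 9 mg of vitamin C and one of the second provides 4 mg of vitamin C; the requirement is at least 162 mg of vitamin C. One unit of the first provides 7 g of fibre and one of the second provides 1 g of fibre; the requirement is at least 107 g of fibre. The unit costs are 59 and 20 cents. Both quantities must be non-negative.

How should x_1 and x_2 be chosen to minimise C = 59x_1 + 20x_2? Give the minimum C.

x_1 = 14, x_2 = 9, minimum C = 1006

Corner points and C = 59x_1 + 20x_2:
  (0, 107) → C = 2140
  (18, 0) → C = 1062
  (14, 9) → C = 1006
The feasible region is unbounded (it extends along (0, 1), (1, 0)), but C strictly increases along every unbounded feasible direction, so there is no improving ray and the minimum is attained at a vertex.

The optimum lies where 9x_1 + 4x_2 = 162 and 7x_1 + x_2 = 107.
Solving simultaneously gives x_1 = 14, x_2 = 9.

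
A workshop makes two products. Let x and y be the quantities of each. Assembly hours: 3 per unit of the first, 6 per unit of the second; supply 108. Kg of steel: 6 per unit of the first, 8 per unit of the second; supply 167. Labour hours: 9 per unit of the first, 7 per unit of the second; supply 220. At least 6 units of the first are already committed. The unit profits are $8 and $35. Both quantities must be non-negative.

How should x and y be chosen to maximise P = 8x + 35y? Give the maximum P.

Feasible corners and P = 8x + 35y:
  (220/9, 0) → P = 1760/9
  (6, 0) → P = 48
  (23/2, 49/4) → P = 2083/4
  (6, 15) → P = 573
  (197/10, 61/10) → P = 3711/10

x = 6, y = 15, maximum P = 573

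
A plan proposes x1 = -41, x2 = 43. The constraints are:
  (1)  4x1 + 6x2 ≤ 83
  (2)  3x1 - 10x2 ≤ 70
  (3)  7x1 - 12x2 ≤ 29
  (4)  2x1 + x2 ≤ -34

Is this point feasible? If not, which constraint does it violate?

Constraint (1): 4x1 + 6x2 = 94, which is not ≤ 83. All other constraints are satisfied.

not feasible — violates (1)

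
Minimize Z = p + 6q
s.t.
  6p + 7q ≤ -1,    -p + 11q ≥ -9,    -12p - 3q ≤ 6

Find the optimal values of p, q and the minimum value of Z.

Feasible corners and Z = p + 6q:
  (52/73, -55/73) → Z = -278/73
  (-13/22, 4/11) → Z = 35/22
  (-13/45, -38/45) → Z = -241/45

p = -13/45, q = -38/45, minimum Z = -241/45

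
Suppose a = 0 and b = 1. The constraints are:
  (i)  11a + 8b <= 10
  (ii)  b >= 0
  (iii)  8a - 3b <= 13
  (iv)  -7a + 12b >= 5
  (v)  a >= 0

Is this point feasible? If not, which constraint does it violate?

(i): 8 ≤ 10 ✓
(ii): 1 ≥ 0 ✓
(iii): -3 ≤ 13 ✓
(iv): 12 ≥ 5 ✓
(v): 0 ≥ 0 ✓

feasible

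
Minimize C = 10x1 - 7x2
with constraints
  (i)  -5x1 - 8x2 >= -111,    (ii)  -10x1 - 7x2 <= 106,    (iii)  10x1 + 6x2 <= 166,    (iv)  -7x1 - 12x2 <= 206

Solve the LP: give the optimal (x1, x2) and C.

x1 = -325/9, x2 = 328/9, minimum C = -5546/9

Extreme points and C = 10x1 - 7x2:
  (-325/9, 328/9) → C = -5546/9
  (331/25, 28/5) → C = 466/5
  (170/71, -1318/71) → C = 10926/71
  (538/13, -537/13) → C = 703

The optimum lies where -5x1 - 8x2 = -111 and -10x1 - 7x2 = 106.
Solving simultaneously gives x1 = -325/9, x2 = 328/9.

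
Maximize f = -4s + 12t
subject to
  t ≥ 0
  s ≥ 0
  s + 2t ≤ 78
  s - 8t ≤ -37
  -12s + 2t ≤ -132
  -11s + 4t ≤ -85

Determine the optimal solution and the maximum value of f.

Vertices and f = -4s + 12t:
  (55, 23/2) → f = -82
  (241/13, 773/26) → f = 3674/13
  (565/47, 288/47) → f = 1196/47
  (179/13, 216/13) → f = 1876/13

s = 241/13, t = 773/26, maximum f = 3674/13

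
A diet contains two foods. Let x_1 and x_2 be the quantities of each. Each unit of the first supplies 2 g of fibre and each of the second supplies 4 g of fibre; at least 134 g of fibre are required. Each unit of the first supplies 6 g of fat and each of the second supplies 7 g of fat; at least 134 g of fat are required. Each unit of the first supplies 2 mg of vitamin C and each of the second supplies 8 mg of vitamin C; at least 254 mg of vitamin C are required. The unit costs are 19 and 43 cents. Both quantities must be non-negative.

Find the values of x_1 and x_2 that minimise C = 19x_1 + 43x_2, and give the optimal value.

Extreme points and C = 19x_1 + 43x_2:
  (0, 67/2) → C = 2881/2
  (127, 0) → C = 2413
  (7, 30) → C = 1423
The feasible region is unbounded (it extends along (0, 1), (1, 0)), but C strictly increases along every unbounded feasible direction, so there is no improving ray and the minimum is attained at a vertex.

The binding constraints are 2x_1 + 4x_2 = 134 and 2x_1 + 8x_2 = 254.
Solving simultaneously gives x_1 = 7, x_2 = 30.

x_1 = 7, x_2 = 30, minimum C = 1423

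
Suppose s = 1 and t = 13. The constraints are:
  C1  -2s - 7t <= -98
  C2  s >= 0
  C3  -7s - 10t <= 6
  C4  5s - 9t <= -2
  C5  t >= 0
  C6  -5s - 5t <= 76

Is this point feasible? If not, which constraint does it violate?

not feasible — violates C1

Constraint C1: -2s - 7t = -93, which is not ≤ -98. All other constraints are satisfied.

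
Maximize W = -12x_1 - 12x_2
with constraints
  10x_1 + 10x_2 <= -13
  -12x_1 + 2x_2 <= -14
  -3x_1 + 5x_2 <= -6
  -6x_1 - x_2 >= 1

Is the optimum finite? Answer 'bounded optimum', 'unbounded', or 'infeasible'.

From the feasible point (1/2, -4), moving in the direction (-2, -12) keeps every constraint satisfied while W increases without bound.

unbounded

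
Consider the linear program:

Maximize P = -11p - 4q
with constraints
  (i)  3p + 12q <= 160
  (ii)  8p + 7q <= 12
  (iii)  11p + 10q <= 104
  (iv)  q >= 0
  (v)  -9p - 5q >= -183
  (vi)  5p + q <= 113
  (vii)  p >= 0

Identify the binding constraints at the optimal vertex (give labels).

(iv) and (vii)

Vertices and P = -11p - 4q:
  (3/2, 0) → P = -33/2
  (0, 12/7) → P = -48/7
  (0, 0) → P = 0

The maximum is at (0, 0). Substituting into each constraint, equality holds for (iv) and (vii); the remaining constraints have slack.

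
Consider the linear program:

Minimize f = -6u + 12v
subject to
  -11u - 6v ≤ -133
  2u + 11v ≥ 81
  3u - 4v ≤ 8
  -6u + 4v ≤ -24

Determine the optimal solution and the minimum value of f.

Corner points and f = -6u + 12v:
  (977/109, 625/109) → f = 1638/109
  (169/20, 267/40) → f = 147/5
  (412/41, 227/41) → f = 252/41
The feasible region is unbounded (it extends along (4, 3), (2, 3)), but f strictly increases along every unbounded feasible direction, so there is no improving ray and the minimum is attained at a vertex.

The binding constraints are 2u + 11v = 81 and 3u - 4v = 8.
Solving simultaneously gives u = 412/41, v = 227/41.

u = 412/41, v = 227/41, minimum f = 252/41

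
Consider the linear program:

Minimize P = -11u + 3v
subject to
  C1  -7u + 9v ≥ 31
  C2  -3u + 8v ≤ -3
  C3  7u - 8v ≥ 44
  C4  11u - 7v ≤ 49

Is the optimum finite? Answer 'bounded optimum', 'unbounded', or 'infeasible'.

The boundaries -7u + 9v = 31 and -3u + 8v = -3 meet at (-275/29, -114/29), but that point violates 7u - 8v ≥ 44. Every candidate vertex is excluded by some other constraint, so the feasible region is empty.

infeasible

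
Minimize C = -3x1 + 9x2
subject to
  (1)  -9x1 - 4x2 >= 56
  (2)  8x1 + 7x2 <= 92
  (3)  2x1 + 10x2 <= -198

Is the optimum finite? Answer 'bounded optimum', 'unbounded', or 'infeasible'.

unbounded

From the feasible point (116/41, -835/41), moving in the direction (4, -9) keeps every constraint satisfied while C decreases without bound.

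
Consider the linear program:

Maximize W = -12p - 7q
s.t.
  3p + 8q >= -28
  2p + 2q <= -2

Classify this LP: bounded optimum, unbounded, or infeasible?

unbounded

From the feasible point (4, -5), moving in the direction (-2, 2) keeps every constraint satisfied while W increases without bound.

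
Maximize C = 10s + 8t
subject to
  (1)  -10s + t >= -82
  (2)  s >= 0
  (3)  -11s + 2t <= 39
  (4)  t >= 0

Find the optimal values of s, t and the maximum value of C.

Vertices and C = 10s + 8t:
  (203/9, 1292/9) → C = 1374
  (41/5, 0) → C = 82
  (0, 39/2) → C = 156
  (0, 0) → C = 0

At the optimal vertex, -10s + t = -82 and -11s + 2t = 39.
Solving simultaneously gives s = 203/9, t = 1292/9.

s = 203/9, t = 1292/9, maximum C = 1374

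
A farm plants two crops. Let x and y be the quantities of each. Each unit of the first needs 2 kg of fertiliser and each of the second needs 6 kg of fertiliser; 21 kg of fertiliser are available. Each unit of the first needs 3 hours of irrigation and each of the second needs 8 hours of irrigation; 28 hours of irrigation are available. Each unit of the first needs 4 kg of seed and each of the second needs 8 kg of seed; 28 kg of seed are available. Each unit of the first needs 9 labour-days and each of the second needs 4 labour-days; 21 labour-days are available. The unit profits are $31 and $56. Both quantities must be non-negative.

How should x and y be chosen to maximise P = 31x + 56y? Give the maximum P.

Feasible corners and P = 31x + 56y:
  (0, 0) → P = 0
  (0, 7/2) → P = 196
  (7/3, 0) → P = 217/3
  (1, 3) → P = 199

x = 1, y = 3, maximum P = 199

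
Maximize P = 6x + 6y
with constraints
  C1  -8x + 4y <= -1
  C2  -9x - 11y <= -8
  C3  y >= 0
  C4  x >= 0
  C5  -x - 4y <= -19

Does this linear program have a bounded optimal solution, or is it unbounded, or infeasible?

unbounded

From the feasible point (20/9, 151/36), moving in the direction (4, 8) keeps every constraint satisfied while P increases without bound.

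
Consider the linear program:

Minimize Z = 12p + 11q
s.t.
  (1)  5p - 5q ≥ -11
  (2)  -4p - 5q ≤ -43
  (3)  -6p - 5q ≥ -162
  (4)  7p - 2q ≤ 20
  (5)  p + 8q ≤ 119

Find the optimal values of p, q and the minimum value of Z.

p = 32/9, q = 259/45, minimum Z = 4769/45

Extreme points and Z = 12p + 11q:
  (32/9, 259/45) → Z = 4769/45
  (122/25, 177/25) → Z = 3411/25
  (186/43, 221/43) → Z = 4663/43

The binding constraints are 5p - 5q = -11 and -4p - 5q = -43.
Solving simultaneously gives p = 32/9, q = 259/45.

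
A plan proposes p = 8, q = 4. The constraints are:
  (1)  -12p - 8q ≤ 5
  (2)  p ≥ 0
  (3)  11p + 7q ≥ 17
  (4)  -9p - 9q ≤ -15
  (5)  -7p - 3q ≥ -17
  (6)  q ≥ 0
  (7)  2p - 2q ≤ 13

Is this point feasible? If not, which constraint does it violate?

Constraint (5): -7p - 3q = -68, which is not ≥ -17. All other constraints are satisfied.

not feasible — violates (5)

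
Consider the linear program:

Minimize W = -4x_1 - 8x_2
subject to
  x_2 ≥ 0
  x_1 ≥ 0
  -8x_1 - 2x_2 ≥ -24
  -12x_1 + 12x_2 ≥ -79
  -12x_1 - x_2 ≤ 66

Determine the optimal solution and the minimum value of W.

x_1 = 0, x_2 = 12, minimum W = -96

The binding constraints are x_1 = 0 and -8x_1 - 2x_2 = -24.
Solving simultaneously gives x_1 = 0, x_2 = 12.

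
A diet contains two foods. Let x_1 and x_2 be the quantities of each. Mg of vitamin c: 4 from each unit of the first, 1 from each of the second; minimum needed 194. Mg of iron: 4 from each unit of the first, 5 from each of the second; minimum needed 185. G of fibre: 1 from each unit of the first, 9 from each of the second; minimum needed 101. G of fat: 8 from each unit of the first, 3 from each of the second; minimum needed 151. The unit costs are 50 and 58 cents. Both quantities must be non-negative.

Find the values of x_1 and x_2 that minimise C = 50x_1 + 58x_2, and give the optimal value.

Extreme points and C = 50x_1 + 58x_2:
  (0, 194) → C = 11252
  (101, 0) → C = 5050
  (47, 6) → C = 2698
The feasible region is unbounded (it extends along (0, 1), (1, 0)), but C strictly increases along every unbounded feasible direction, so there is no improving ray and the minimum is attained at a vertex.

The optimum lies where 4x_1 + x_2 = 194 and x_1 + 9x_2 = 101.
Solving simultaneously gives x_1 = 47, x_2 = 6.

x_1 = 47, x_2 = 6, minimum C = 2698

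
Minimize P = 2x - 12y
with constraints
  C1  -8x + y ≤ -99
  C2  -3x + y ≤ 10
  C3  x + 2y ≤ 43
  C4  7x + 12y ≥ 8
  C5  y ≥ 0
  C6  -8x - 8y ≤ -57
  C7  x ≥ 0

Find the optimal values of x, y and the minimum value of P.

At the optimal vertex, -8x + y = -99 and x + 2y = 43.
Solving simultaneously gives x = 241/17, y = 245/17.

x = 241/17, y = 245/17, minimum P = -2458/17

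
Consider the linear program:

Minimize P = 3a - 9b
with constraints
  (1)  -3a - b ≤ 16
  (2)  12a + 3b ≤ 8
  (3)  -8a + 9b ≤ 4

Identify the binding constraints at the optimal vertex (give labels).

(2) and (3)

Feasible corners and P = 3a - 9b:
  (56/3, -72) → P = 704
  (-148/35, -116/35) → P = 120/7
  (5/11, 28/33) → P = -69/11

The minimum is at (5/11, 28/33). Substituting into each constraint, equality holds for (2) and (3); the remaining constraints have slack.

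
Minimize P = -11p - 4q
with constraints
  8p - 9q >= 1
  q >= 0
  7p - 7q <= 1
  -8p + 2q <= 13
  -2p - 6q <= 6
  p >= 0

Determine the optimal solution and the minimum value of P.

Extreme points and P = -11p - 4q:
  (1/8, 0) → P = -11/8
  (2/7, 1/7) → P = -26/7
  (1/7, 0) → P = -11/7

At the optimal vertex, 8p - 9q = 1 and 7p - 7q = 1.
Solving simultaneously gives p = 2/7, q = 1/7.

p = 2/7, q = 1/7, minimum P = -26/7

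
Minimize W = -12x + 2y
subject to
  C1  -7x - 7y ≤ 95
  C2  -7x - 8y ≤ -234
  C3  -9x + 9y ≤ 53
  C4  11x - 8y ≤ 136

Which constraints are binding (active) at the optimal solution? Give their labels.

C3 and C4

Vertices and W = -12x + 2y:
  (1682/135, 2477/135) → W = -3046/27
  (185/9, 811/72) → W = -8069/36
  (1648/27, 1807/27) → W = -16162/27

The minimum is at (1648/27, 1807/27). Substituting into each constraint, equality holds for C3 and C4; the remaining constraints have slack.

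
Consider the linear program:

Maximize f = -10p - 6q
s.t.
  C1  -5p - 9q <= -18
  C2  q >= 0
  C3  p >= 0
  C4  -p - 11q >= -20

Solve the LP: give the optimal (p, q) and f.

p = 9/23, q = 41/23, maximum f = -336/23

Feasible corners and f = -10p - 6q:
  (18/5, 0) → f = -36
  (9/23, 41/23) → f = -336/23
  (20, 0) → f = -200

The binding constraints are -5p - 9q = -18 and -p - 11q = -20.
Solving simultaneously gives p = 9/23, q = 41/23.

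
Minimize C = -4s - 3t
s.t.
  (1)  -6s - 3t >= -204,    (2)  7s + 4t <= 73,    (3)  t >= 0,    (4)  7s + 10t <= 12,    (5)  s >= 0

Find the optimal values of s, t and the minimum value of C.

Extreme points and C = -4s - 3t:
  (12/7, 0) → C = -48/7
  (0, 0) → C = 0
  (0, 6/5) → C = -18/5

s = 12/7, t = 0, minimum C = -48/7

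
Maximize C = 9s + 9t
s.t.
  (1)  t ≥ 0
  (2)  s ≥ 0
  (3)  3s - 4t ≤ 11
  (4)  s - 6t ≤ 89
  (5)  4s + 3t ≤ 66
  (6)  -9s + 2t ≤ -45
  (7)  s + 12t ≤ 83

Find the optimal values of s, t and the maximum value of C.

Vertices and C = 9s + 9t:
  (79/15, 6/5) → C = 291/5
  (58/5, 119/20) → C = 3159/20
  (353/55, 351/55) → C = 576/5

The optimum lies where 3s - 4t = 11 and s + 12t = 83.
Solving simultaneously gives s = 58/5, t = 119/20.

s = 58/5, t = 119/20, maximum C = 3159/20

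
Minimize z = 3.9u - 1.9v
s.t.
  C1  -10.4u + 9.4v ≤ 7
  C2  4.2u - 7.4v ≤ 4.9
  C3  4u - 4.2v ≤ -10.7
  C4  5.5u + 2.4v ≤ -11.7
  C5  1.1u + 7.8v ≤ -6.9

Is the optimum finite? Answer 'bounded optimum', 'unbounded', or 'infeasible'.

The boundaries -10.4u + 9.4v = 7 and 4.2u - 7.4v = 4.9 meet at (-4893/1874, -2009/937), but that point violates 4u - 4.2v ≤ -10.7. Every candidate vertex is excluded by some other constraint, so the feasible region is empty.

infeasible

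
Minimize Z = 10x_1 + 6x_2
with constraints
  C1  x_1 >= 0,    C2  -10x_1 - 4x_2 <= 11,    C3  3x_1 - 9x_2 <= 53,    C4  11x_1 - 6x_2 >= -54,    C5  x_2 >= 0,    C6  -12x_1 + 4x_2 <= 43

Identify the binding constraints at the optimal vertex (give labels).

Feasible corners and Z = 10x_1 + 6x_2:
  (0, 9) → Z = 54
  (0, 0) → Z = 0
  (53/3, 0) → Z = 530/3
The feasible region is unbounded (it extends along (3, 1), (6, 11)), but Z strictly increases along every unbounded feasible direction, so there is no improving ray and the minimum is attained at a vertex.

The minimum is at (0, 0). Substituting into each constraint, equality holds for C1 and C5; the remaining constraints have slack.

C1 and C5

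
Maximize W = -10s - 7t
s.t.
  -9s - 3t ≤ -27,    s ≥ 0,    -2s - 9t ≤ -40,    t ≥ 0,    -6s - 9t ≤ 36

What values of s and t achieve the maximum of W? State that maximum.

Extreme points and W = -10s - 7t:
  (0, 9) → W = -63
  (41/25, 102/25) → W = -1124/25
  (20, 0) → W = -200
The feasible region is unbounded (it extends along (0, 1), (1, 0)), but W strictly decreases along every unbounded feasible direction, so there is no improving ray and the maximum is attained at a vertex.

s = 41/25, t = 102/25, maximum W = -1124/25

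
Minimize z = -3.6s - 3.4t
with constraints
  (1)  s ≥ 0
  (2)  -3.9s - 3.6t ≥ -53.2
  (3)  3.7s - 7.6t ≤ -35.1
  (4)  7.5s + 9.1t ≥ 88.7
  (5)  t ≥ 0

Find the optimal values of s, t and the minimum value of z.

s = 0, t = 133/9, minimum z = -2261/45

Extreme points and z = -3.6s - 3.4t:
  (0, 133/9) → z = -2261/45
  (0, 887/91) → z = -15079/455
  (6949/1074, 33373/4296) → z = -1067669/21480
  (35471/9067, 59144/9067) → z = -1643926/45335

At the optimal vertex, s = 0 and -3.9s - 3.6t = -53.2.
Solving simultaneously gives s = 0, t = 133/9.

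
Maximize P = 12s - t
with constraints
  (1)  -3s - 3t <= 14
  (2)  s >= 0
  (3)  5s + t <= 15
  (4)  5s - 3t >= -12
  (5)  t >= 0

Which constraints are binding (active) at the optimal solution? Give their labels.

Corner points and P = 12s - t:
  (0, 4) → P = -4
  (0, 0) → P = 0
  (33/20, 27/4) → P = 261/20
  (3, 0) → P = 36

The maximum is at (3, 0). Substituting into each constraint, equality holds for (3) and (5); the remaining constraints have slack.

(3) and (5)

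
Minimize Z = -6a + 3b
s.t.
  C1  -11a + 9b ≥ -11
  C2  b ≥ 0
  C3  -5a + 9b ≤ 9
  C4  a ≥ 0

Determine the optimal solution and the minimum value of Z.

a = 10/3, b = 77/27, minimum Z = -103/9

Extreme points and Z = -6a + 3b:
  (1, 0) → Z = -6
  (10/3, 77/27) → Z = -103/9
  (0, 0) → Z = 0
  (0, 1) → Z = 3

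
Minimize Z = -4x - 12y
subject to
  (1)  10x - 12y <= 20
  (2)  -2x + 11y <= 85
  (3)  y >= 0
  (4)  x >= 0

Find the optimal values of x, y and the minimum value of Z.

Extreme points and Z = -4x - 12y:
  (620/43, 445/43) → Z = -7820/43
  (2, 0) → Z = -8
  (0, 85/11) → Z = -1020/11
  (0, 0) → Z = 0

At the optimal vertex, 10x - 12y = 20 and -2x + 11y = 85.
Solving simultaneously gives x = 620/43, y = 445/43.

x = 620/43, y = 445/43, minimum Z = -7820/43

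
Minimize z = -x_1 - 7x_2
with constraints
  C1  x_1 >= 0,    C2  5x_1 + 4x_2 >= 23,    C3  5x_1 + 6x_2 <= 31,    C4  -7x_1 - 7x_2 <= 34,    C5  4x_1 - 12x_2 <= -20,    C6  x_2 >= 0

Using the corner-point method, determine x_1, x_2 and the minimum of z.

Vertices and z = -x_1 - 7x_2:
  (7/5, 4) → z = -147/5
  (49/19, 48/19) → z = -385/19
  (3, 8/3) → z = -65/3

x_1 = 7/5, x_2 = 4, minimum z = -147/5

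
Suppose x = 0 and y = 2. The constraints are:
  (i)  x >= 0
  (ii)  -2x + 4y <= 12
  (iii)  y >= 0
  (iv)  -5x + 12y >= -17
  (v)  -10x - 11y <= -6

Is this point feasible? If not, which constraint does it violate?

(i): 0 ≥ 0 ✓
(ii): 8 ≤ 12 ✓
(iii): 2 ≥ 0 ✓
(iv): 24 ≥ -17 ✓
(v): -22 ≤ -6 ✓

feasible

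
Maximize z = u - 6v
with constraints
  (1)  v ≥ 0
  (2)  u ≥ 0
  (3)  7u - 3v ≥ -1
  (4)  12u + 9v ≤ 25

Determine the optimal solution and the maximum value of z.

Vertices and z = u - 6v:
  (0, 0) → z = 0
  (25/12, 0) → z = 25/12
  (0, 1/3) → z = -2
  (2/3, 17/9) → z = -32/3

u = 25/12, v = 0, maximum z = 25/12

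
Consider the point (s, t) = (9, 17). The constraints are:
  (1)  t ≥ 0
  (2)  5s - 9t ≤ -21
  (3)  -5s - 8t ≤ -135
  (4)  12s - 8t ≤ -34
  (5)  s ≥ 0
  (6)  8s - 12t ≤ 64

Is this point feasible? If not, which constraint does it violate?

Constraint (4): 12s - 8t = -28, which is not ≤ -34. All other constraints are satisfied.

not feasible — violates (4)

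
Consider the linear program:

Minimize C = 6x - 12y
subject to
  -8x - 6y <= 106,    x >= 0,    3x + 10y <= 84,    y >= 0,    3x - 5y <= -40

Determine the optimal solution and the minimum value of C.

x = 0, y = 42/5, minimum C = -504/5

Extreme points and C = 6x - 12y:
  (0, 42/5) → C = -504/5
  (0, 8) → C = -96
  (4/9, 124/15) → C = -1448/15

At the optimal vertex, x = 0 and 3x + 10y = 84.
Solving simultaneously gives x = 0, y = 42/5.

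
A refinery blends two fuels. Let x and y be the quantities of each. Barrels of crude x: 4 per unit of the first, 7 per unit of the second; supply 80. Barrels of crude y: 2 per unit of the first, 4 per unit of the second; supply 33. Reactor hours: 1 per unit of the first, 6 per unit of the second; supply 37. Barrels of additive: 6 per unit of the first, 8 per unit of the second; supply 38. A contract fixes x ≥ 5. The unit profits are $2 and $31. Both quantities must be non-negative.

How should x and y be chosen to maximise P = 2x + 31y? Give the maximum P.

x = 5, y = 1, maximum P = 41

Corner points and P = 2x + 31y:
  (19/3, 0) → P = 38/3
  (5, 0) → P = 10
  (5, 1) → P = 41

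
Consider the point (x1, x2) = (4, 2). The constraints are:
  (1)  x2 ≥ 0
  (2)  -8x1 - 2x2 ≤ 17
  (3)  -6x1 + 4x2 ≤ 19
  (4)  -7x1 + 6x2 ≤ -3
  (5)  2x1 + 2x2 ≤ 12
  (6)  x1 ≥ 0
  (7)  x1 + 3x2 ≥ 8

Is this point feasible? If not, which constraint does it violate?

(1): 2 ≥ 0 ✓
(2): -36 ≤ 17 ✓
(3): -16 ≤ 19 ✓
(4): -16 ≤ -3 ✓
(5): 12 ≤ 12 ✓
(6): 4 ≥ 0 ✓
(7): 10 ≥ 8 ✓

feasible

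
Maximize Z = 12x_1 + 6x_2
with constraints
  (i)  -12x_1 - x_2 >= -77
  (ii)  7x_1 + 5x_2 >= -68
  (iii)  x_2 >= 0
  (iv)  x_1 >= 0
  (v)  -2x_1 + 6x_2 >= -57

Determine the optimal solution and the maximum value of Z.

The binding constraints are -12x_1 - x_2 = -77 and x_1 = 0.
Solving simultaneously gives x_1 = 0, x_2 = 77.

x_1 = 0, x_2 = 77, maximum Z = 462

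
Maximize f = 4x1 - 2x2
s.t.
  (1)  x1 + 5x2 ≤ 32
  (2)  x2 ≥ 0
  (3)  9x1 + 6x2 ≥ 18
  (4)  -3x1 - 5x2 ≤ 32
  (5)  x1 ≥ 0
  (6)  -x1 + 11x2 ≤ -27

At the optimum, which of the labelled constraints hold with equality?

Extreme points and f = 4x1 - 2x2:
  (32, 0) → f = 128
  (487/16, 5/16) → f = 969/8
  (27, 0) → f = 108

The maximum is at (32, 0). Substituting into each constraint, equality holds for (1) and (2); the remaining constraints have slack.

(1) and (2)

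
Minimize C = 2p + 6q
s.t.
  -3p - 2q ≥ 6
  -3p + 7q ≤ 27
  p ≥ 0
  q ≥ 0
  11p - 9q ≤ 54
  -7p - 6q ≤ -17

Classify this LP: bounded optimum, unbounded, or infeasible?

The boundaries -3p + 7q = 27 and p = 0 meet at (0, 27/7), but that point violates -3p - 2q ≥ 6. Every candidate vertex is excluded by some other constraint, so the feasible region is empty.

infeasible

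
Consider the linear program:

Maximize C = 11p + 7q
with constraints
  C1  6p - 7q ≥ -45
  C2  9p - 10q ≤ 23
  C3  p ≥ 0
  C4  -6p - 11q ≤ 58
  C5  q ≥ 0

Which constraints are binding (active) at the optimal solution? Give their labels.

Vertices and C = 11p + 7q:
  (611/3, 181) → C = 10522/3
  (0, 45/7) → C = 45
  (23/9, 0) → C = 253/9
  (0, 0) → C = 0

The maximum is at (611/3, 181). Substituting into each constraint, equality holds for C1 and C2; the remaining constraints have slack.

C1 and C2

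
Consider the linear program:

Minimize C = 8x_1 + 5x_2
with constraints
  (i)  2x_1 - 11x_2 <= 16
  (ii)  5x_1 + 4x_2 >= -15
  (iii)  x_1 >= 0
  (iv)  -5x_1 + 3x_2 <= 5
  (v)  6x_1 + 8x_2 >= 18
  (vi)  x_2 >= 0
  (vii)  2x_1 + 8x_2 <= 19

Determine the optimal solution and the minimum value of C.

x_1 = 7/29, x_2 = 60/29, minimum C = 356/29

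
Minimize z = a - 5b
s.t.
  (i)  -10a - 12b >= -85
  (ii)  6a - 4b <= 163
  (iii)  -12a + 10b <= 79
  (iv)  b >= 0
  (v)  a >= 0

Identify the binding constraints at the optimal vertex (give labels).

Vertices and z = a - 5b:
  (17/2, 0) → z = 17/2
  (0, 85/12) → z = -425/12
  (0, 0) → z = 0

The minimum is at (0, 85/12). Substituting into each constraint, equality holds for (i) and (v); the remaining constraints have slack.

(i) and (v)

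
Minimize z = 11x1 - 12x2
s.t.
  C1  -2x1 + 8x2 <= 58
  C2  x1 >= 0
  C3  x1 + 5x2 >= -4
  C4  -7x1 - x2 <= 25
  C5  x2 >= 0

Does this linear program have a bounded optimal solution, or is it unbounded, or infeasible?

bounded optimum

Feasible corners and z = 11x1 - 12x2:
  (0, 29/4) → z = -87
  (0, 0) → z = 0
The feasible region has finitely many vertices and no improving ray; the minimum is -87 at (0, 29/4).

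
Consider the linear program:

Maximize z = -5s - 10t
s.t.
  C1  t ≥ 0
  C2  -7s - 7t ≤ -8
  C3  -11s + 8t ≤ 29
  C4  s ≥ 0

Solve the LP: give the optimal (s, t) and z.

s = 8/7, t = 0, maximum z = -40/7

Vertices and z = -5s - 10t:
  (8/7, 0) → z = -40/7
  (0, 8/7) → z = -80/7
  (0, 29/8) → z = -145/4
The feasible region is unbounded (it extends along (1, 0), (8, 11)), but z strictly decreases along every unbounded feasible direction, so there is no improving ray and the maximum is attained at a vertex.

The binding constraints are t = 0 and -7s - 7t = -8.
Solving simultaneously gives s = 8/7, t = 0.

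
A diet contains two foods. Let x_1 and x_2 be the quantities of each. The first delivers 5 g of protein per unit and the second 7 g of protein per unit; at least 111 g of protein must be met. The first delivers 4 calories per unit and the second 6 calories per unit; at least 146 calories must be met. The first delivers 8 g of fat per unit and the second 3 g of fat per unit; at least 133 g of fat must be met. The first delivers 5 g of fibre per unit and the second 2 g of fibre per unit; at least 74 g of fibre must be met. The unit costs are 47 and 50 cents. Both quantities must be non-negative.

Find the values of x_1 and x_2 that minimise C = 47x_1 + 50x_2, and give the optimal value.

Extreme points and C = 47x_1 + 50x_2:
  (0, 133/3) → C = 6650/3
  (73/2, 0) → C = 3431/2
  (10, 53/3) → C = 4060/3
The feasible region is unbounded (it extends along (0, 1), (1, 0)), but C strictly increases along every unbounded feasible direction, so there is no improving ray and the minimum is attained at a vertex.

The binding constraints are 4x_1 + 6x_2 = 146 and 8x_1 + 3x_2 = 133.
Solving simultaneously gives x_1 = 10, x_2 = 53/3.

x_1 = 10, x_2 = 53/3, minimum C = 4060/3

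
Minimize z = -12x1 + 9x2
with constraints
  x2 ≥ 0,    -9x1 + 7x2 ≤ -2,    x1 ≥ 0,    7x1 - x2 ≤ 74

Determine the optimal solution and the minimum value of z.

Vertices and z = -12x1 + 9x2:
  (2/9, 0) → z = -8/3
  (74/7, 0) → z = -888/7
  (129/10, 163/10) → z = -81/10

x1 = 74/7, x2 = 0, minimum z = -888/7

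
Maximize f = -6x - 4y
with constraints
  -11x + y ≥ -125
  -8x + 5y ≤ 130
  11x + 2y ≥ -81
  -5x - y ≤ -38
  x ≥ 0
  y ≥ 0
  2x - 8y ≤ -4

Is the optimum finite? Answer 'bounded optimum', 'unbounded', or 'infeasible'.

bounded optimum

Vertices and f = -6x - 4y:
  (755/47, 2430/47) → f = -14250/47
  (502/43, 147/43) → f = -3600/43
  (20/11, 318/11) → f = -1392/11
  (50/7, 16/7) → f = -52
The feasible region has finitely many vertices and no improving ray; the maximum is -52 at (50/7, 16/7).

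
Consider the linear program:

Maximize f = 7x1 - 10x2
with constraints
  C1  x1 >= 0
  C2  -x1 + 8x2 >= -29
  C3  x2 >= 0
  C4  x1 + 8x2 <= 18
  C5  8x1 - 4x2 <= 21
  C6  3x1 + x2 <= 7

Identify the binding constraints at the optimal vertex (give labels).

C3 and C6

Vertices and f = 7x1 - 10x2:
  (0, 0) → f = 0
  (0, 9/4) → f = -45/2
  (7/3, 0) → f = 49/3
  (38/23, 47/23) → f = -204/23

The maximum is at (7/3, 0). Substituting into each constraint, equality holds for C3 and C6; the remaining constraints have slack.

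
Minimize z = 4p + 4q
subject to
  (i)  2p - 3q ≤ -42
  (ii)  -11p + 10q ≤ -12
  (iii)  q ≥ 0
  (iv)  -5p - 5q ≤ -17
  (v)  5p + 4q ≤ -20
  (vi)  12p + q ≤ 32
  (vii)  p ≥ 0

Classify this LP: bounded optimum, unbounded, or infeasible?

The boundaries 12p + q = 32 and p = 0 meet at (0, 32), but that point violates -11p + 10q ≤ -12. Every candidate vertex is excluded by some other constraint, so the feasible region is empty.

infeasible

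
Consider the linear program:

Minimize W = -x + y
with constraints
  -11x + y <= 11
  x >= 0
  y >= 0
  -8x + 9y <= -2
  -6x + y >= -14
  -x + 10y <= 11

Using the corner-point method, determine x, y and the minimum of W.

Vertices and W = -x + y:
  (1/4, 0) → W = -1/4
  (7/3, 0) → W = -7/3
  (119/71, 90/71) → W = -29/71
  (151/59, 80/59) → W = -71/59

The binding constraints are y = 0 and -6x + y = -14.
Solving simultaneously gives x = 7/3, y = 0.

x = 7/3, y = 0, minimum W = -7/3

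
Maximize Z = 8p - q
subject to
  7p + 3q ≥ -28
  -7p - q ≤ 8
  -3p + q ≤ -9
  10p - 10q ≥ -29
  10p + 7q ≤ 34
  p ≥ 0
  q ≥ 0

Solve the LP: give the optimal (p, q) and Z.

p = 17/5, q = 0, maximum Z = 136/5

Feasible corners and Z = 8p - q:
  (97/31, 12/31) → Z = 764/31
  (3, 0) → Z = 24
  (17/5, 0) → Z = 136/5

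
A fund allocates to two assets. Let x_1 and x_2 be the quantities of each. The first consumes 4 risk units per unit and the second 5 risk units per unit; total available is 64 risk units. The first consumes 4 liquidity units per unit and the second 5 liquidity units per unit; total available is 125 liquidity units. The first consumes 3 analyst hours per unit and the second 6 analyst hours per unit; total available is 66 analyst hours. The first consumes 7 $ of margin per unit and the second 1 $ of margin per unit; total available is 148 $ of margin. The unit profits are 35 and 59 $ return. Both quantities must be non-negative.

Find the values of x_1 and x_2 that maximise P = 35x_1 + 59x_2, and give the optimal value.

x_1 = 6, x_2 = 8, maximum P = 682

Extreme points and P = 35x_1 + 59x_2:
  (0, 0) → P = 0
  (0, 11) → P = 649
  (16, 0) → P = 560
  (6, 8) → P = 682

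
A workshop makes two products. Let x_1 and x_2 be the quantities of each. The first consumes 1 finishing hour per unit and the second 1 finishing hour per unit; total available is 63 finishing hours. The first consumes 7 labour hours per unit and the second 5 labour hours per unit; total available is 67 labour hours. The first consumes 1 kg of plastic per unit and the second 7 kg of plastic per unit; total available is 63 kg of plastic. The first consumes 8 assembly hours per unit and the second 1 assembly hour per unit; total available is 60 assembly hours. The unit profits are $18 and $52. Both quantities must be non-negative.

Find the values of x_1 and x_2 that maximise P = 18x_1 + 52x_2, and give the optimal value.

Extreme points and P = 18x_1 + 52x_2:
  (0, 0) → P = 0
  (0, 9) → P = 468
  (15/2, 0) → P = 135
  (7/2, 17/2) → P = 505
  (233/33, 116/33) → P = 10226/33

x_1 = 7/2, x_2 = 17/2, maximum P = 505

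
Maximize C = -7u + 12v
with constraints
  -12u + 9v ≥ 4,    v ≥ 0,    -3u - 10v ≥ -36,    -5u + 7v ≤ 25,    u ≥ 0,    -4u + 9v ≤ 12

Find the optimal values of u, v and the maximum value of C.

u = 0, v = 4/3, maximum C = 16

Feasible corners and C = -7u + 12v:
  (0, 4/9) → C = 16/3
  (1, 16/9) → C = 43/3
  (0, 4/3) → C = 16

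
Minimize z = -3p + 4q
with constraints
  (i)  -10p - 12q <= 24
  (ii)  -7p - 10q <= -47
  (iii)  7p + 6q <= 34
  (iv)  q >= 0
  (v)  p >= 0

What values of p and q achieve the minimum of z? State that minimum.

Extreme points and z = -3p + 4q:
  (29/14, 13/4) → z = 95/14
  (0, 47/10) → z = 94/5
  (0, 17/3) → z = 68/3

At the optimal vertex, -7p - 10q = -47 and 7p + 6q = 34.
Solving simultaneously gives p = 29/14, q = 13/4.

p = 29/14, q = 13/4, minimum z = 95/14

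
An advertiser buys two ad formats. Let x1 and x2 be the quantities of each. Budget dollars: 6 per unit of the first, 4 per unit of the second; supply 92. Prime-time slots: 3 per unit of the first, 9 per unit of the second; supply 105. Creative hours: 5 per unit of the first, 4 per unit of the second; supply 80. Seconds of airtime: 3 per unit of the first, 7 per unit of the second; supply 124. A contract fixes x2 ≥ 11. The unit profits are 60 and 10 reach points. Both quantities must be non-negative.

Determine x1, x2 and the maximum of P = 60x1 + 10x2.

x1 = 2, x2 = 11, maximum P = 230

Corner points and P = 60x1 + 10x2:
  (0, 35/3) → P = 350/3
  (0, 11) → P = 110
  (2, 11) → P = 230

At the optimal vertex, 3x1 + 9x2 = 105 and x2 = 11.
Solving simultaneously gives x1 = 2, x2 = 11.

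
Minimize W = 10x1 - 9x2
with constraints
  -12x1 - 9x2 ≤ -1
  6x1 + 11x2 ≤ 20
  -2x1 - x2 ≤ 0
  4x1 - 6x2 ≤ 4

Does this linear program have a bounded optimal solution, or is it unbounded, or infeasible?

Extreme points and W = 10x1 - 9x2:
  (-1/6, 1/3) → W = -14/3
  (7/18, -11/27) → W = 68/9
  (-5/4, 5/2) → W = -35
  (41/20, 7/10) → W = 71/5
The feasible region has finitely many vertices and no improving ray; the minimum is -35 at (-5/4, 5/2).

bounded optimum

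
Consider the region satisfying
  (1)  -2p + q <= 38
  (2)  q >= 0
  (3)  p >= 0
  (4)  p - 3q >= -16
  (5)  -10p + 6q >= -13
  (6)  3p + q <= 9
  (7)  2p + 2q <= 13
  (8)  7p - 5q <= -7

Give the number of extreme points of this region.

5

Intersecting each pair of boundary lines and keeping only the points that satisfy every inequality leaves:
  (0, 16/3)
  (0, 7/5)
  (7/8, 45/8)
  (5/4, 21/4)
  (19/11, 42/11)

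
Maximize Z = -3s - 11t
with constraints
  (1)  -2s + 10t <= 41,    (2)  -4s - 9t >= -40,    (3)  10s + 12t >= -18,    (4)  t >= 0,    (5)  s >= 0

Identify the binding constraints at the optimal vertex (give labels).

Extreme points and Z = -3s - 11t:
  (31/58, 122/29) → Z = -2777/58
  (0, 41/10) → Z = -451/10
  (10, 0) → Z = -30
  (0, 0) → Z = 0

The maximum is at (0, 0). Substituting into each constraint, equality holds for (4) and (5); the remaining constraints have slack.

(4) and (5)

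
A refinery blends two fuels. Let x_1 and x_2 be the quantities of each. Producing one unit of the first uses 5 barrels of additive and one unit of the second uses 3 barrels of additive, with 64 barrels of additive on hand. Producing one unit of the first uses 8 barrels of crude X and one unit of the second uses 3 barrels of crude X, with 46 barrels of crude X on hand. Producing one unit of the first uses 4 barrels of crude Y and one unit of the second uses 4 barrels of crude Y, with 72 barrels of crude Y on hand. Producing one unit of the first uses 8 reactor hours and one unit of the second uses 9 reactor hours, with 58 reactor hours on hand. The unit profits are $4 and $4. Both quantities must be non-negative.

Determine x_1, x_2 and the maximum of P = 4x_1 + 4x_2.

At the optimal vertex, 8x_1 + 3x_2 = 46 and 8x_1 + 9x_2 = 58.
Solving simultaneously gives x_1 = 5, x_2 = 2.

x_1 = 5, x_2 = 2, maximum P = 28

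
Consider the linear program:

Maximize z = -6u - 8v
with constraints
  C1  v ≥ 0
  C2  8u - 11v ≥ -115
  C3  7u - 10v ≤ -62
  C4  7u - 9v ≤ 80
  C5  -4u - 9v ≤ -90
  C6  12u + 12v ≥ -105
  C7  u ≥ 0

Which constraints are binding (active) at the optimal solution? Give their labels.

Corner points and z = -6u - 8v:
  (383, 289) → z = -4610
  (0, 115/11) → z = -920/11
  (194, 142) → z = -2300
  (342/103, 878/103) → z = -9076/103
  (0, 10) → z = -80

The maximum is at (0, 10). Substituting into each constraint, equality holds for C5 and C7; the remaining constraints have slack.

C5 and C7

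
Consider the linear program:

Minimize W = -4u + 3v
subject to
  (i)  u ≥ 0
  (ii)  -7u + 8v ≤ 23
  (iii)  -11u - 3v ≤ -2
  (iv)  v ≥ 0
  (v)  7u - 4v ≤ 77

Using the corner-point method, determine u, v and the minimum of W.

u = 11, v = 0, minimum W = -44

Extreme points and W = -4u + 3v:
  (0, 23/8) → W = 69/8
  (0, 2/3) → W = 2
  (177/7, 25) → W = -183/7
  (2/11, 0) → W = -8/11
  (11, 0) → W = -44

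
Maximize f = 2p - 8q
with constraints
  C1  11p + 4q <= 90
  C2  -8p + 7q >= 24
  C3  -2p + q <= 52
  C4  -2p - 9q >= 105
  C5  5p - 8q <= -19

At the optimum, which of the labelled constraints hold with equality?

C3 and C5

Extreme points and f = 2p - 8q:
  (-573/20, -53/10) → f = -149/10
  (-397/11, -222/11) → f = 982/11
  (-1011/61, -487/61) → f = 1874/61

The maximum is at (-397/11, -222/11). Substituting into each constraint, equality holds for C3 and C5; the remaining constraints have slack.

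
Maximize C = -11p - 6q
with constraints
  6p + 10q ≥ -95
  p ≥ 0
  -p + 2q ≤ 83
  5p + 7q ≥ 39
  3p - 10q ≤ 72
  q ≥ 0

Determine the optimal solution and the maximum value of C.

p = 0, q = 39/7, maximum C = -234/7

Feasible corners and C = -11p - 6q:
  (0, 83/2) → C = -249
  (0, 39/7) → C = -234/7
  (39/5, 0) → C = -429/5
  (24, 0) → C = -264
The feasible region is unbounded (it extends along (2, 1), (10, 3)), but C strictly decreases along every unbounded feasible direction, so there is no improving ray and the maximum is attained at a vertex.

The optimum lies where p = 0 and 5p + 7q = 39.
Solving simultaneously gives p = 0, q = 39/7.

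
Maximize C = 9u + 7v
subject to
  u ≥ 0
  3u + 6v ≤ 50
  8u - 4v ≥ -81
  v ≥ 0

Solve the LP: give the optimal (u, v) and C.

Feasible corners and C = 9u + 7v:
  (0, 25/3) → C = 175/3
  (0, 0) → C = 0
  (50/3, 0) → C = 150

u = 50/3, v = 0, maximum C = 150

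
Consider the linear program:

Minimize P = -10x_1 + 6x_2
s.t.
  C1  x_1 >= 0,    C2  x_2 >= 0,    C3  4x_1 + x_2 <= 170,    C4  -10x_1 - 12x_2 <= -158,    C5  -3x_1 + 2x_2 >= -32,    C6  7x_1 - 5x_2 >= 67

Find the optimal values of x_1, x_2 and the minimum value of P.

x_1 = 26, x_2 = 23, minimum P = -122

Corner points and P = -10x_1 + 6x_2:
  (25/2, 11/4) → P = -217/2
  (797/67, 218/67) → P = -6662/67
  (26, 23) → P = -122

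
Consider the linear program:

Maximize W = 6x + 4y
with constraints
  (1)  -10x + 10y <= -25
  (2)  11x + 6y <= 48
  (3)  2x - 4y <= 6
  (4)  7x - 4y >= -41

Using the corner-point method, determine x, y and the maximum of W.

x = 63/17, y = 41/34, maximum W = 460/17

Feasible corners and W = 6x + 4y:
  (63/17, 41/34) → W = 460/17
  (2, -1/2) → W = 10
  (57/14, 15/28) → W = 186/7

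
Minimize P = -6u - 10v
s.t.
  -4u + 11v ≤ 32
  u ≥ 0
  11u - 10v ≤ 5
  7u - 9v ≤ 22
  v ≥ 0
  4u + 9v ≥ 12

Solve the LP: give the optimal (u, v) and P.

Vertices and P = -6u - 10v:
  (0, 32/11) → P = -320/11
  (125/27, 124/27) → P = -1990/27
  (0, 4/3) → P = -40/3
  (165/139, 112/139) → P = -2110/139

u = 125/27, v = 124/27, minimum P = -1990/27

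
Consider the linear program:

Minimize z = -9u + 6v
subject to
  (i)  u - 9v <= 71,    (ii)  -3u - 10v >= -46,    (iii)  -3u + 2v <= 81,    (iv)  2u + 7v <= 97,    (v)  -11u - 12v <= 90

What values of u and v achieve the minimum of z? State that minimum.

u = 1124/37, v = -167/37, minimum z = -11118/37

Feasible corners and z = -9u + 6v:
  (1124/37, -167/37) → z = -11118/37
  (14/37, -871/111) → z = -1868/37
  (-726/37, 388/37) → z = 8862/37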